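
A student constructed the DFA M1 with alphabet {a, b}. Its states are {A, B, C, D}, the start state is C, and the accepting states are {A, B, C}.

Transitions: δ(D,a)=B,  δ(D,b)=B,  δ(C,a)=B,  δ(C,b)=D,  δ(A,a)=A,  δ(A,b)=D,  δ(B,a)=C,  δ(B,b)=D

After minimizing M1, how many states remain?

Reachable states from the start: {B,C,D}. Unreachable: {A} — drop them.
Initial partition by acceptance: {B,C} | {D}.
The partition is now stable with 2 blocks: {B,C} | {D}.

2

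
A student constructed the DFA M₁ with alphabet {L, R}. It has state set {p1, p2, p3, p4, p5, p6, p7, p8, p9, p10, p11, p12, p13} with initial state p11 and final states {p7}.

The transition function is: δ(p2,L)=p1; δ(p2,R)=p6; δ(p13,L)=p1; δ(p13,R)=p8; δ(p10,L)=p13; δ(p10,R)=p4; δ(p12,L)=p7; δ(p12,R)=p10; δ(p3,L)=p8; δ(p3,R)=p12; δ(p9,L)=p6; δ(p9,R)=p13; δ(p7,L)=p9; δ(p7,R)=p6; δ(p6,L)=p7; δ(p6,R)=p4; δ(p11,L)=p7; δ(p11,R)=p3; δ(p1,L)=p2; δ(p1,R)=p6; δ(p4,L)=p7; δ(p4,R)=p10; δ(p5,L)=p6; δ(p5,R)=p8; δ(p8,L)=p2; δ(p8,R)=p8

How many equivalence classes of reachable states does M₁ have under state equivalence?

7

Reachable states from the start: {p1,p2,p3,p4,p6,p7,p8,p9,p10,p11,p12,p13}. Unreachable: {p5} — drop them.
P0 = {p7} | {p1,p2,p3,p4,p6,p8,p9,p10,p11,p12,p13}.
Split {p1,p2,p3,p4,p6,p8,p9,p10,p11,p12,p13} by δ(·,L) → {p1,p2,p3,p8,p9,p10,p13} and {p4,p6,p11,p12}.
On input L, block {p1,p2,p3,p8,p9,p10,p13} splits into {p1,p2,p3,p8,p10,p13} and {p9}.
On input R, block {p1,p2,p3,p8,p10,p13} splits into {p1,p2,p3,p10} and {p8,p13}.
Split {p1,p2,p3,p10} by δ(·,L) → {p1,p2} and {p3,p10}.
Split {p4,p6,p11,p12} by δ(·,R) → {p4,p11,p12} and {p6}.
The partition is now stable with 7 blocks: {p7} | {p1,p2} | {p4,p11,p12} | {p9} | {p8,p13} | {p3,p10} | {p6}.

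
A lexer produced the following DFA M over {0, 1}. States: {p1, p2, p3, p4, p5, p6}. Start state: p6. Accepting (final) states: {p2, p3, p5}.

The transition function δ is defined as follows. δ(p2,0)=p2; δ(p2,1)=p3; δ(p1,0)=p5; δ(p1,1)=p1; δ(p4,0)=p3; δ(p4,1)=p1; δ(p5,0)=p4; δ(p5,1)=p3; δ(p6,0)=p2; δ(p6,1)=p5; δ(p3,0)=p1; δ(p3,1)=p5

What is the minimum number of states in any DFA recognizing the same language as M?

4

Initial partition by acceptance: {p2,p3,p5} | {p1,p4,p6}.
On input 0, block {p2,p3,p5} splits into {p3,p5} and {p2}.
On input 0, block {p1,p4,p6} splits into {p1,p4} and {p6}.
Stable partition: {p3,p5} | {p1,p4} | {p2} | {p6} — 4 equivalence classes.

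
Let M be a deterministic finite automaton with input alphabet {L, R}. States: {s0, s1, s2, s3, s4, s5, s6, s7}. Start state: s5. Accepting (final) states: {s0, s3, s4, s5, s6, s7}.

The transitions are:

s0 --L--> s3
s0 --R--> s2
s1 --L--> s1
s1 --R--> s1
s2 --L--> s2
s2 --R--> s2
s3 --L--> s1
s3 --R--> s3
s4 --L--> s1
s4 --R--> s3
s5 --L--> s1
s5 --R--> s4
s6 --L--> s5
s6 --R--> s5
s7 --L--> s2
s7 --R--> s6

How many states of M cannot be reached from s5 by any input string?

4

BFS from s5 reaches {s1, s3, s4, s5}; the 4 state(s) s0, s2, s6, s7 are never visited.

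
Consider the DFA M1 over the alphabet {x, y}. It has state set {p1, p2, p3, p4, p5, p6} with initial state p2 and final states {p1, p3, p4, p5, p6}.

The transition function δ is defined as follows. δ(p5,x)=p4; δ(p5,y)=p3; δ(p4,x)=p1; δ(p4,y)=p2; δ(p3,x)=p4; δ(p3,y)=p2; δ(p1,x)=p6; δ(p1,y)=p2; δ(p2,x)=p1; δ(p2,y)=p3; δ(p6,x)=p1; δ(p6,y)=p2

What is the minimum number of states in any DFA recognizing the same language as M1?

States {p5} cannot be reached from the start state, so discard them.
P0 = {p1,p3,p4,p6} | {p2}.
Stable partition: {p1,p3,p4,p6} | {p2} — 2 equivalence classes.

2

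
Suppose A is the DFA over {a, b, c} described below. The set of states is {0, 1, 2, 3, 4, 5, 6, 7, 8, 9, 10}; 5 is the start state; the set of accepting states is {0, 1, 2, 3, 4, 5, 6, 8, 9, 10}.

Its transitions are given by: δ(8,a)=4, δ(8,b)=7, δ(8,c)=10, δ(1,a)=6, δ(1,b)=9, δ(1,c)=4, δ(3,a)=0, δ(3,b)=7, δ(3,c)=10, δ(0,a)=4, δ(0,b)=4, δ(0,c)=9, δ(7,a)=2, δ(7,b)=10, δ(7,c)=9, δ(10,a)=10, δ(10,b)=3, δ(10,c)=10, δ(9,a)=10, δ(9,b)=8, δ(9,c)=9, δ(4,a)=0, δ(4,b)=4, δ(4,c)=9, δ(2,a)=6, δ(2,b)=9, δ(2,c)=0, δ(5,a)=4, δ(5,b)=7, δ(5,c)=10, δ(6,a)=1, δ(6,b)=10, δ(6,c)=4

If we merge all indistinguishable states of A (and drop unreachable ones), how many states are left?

Initial partition by acceptance: {0,1,2,3,4,5,6,8,9,10} | {7}.
On input b, block {0,1,2,3,4,5,6,8,9,10} splits into {0,1,2,4,6,9,10} and {3,5,8}.
Refine {0,1,2,4,6,9,10} on symbol b: members go to different blocks, giving {0,1,2,4,6} and {9,10}.
Split {0,1,2,4,6} by δ(·,b) → {1,2,6} and {0,4}.
The partition is now stable with 5 blocks: {1,2,6} | {7} | {3,5,8} | {9,10} | {0,4}.

5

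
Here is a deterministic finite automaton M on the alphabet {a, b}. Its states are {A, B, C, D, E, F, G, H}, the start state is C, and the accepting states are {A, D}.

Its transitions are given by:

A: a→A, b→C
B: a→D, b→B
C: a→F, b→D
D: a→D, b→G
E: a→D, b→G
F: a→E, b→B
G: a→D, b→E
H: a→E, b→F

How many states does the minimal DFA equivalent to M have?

First remove the unreachable states {A,H}; 6 states remain.
Initial partition by acceptance: {D} | {B,C,E,F,G}.
On input a, block {B,C,E,F,G} splits into {B,E,G} and {C,F}.
Split {C,F} by δ(·,a) → {C} and {F}.
No further refinement is possible. Final partition (4 blocks): {D} | {B,E,G} | {C} | {F}.

4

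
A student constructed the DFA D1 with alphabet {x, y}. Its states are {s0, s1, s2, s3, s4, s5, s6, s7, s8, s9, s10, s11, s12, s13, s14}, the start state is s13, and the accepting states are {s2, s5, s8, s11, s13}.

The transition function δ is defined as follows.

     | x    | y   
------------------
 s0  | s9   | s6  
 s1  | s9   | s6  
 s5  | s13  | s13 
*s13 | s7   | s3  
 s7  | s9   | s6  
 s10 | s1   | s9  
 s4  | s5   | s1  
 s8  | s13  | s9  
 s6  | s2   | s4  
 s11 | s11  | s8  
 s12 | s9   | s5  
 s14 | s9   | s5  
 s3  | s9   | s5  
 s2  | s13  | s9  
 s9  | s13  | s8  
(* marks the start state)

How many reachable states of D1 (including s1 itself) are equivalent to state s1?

Reachable states from the start: {s1,s2,s3,s4,s5,s6,s7,s8,s9,s13}. Unreachable: {s0,s10,s11,s12,s14} — drop them.
P0 = {s2,s5,s8,s13} | {s1,s3,s4,s6,s7,s9}.
On input x, block {s2,s5,s8,s13} splits into {s2,s5,s8} and {s13}.
On input y, block {s2,s5,s8} splits into {s2,s8} and {s5}.
Refine {s1,s3,s4,s6,s7,s9} on symbol x: members go to different blocks, giving {s1,s3,s7} and {s4} and {s6} and {s9}.
Split {s1,s3,s7} by δ(·,y) → {s1,s7} and {s3}.
The partition is now stable with 8 blocks: {s2,s8} | {s1,s7} | {s13} | {s5} | {s4} | {s6} | {s9} | {s3}.
The equivalence class containing s1 is {s1,s7}, of size 2.

2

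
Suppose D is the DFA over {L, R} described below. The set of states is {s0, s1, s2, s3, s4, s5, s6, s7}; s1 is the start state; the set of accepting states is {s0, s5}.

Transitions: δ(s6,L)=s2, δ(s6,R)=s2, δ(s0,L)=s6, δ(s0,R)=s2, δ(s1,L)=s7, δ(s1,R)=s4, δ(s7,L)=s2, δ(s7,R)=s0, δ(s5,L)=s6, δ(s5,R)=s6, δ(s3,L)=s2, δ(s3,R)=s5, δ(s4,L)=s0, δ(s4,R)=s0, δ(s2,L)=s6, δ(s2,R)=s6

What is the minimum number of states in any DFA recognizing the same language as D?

Reachable states from the start: {s0,s1,s2,s4,s6,s7}. Unreachable: {s3,s5} — drop them.
P0 = {s0} | {s1,s2,s4,s6,s7}.
On input L, block {s1,s2,s4,s6,s7} splits into {s1,s2,s6,s7} and {s4}.
On input R, block {s1,s2,s6,s7} splits into {s2,s6} and {s1} and {s7}.
No further refinement is possible. Final partition (5 blocks): {s0} | {s2,s6} | {s4} | {s1} | {s7}.

5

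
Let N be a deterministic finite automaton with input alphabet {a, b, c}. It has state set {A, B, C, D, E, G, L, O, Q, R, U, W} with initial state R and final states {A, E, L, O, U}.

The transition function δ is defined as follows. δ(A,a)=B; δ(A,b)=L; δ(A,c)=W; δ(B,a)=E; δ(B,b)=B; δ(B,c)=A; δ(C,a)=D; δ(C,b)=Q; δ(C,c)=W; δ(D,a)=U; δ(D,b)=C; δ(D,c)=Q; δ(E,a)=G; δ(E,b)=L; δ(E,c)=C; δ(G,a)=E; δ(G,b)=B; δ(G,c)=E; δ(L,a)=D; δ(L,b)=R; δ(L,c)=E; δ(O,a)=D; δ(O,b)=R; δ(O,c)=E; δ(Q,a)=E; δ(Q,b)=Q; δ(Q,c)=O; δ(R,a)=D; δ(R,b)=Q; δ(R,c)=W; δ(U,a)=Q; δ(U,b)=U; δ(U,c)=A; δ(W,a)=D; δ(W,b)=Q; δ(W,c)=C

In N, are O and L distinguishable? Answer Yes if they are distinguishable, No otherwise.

No

All states are reachable from the start state.
Start with accepting vs non-accepting: {A,E,L,O,U} | {B,C,D,G,Q,R,W}.
Refine {A,E,L,O,U} on symbol b: members go to different blocks, giving {A,E,U} and {L,O}.
Refine {A,E,U} on symbol b: members go to different blocks, giving {A,E} and {U}.
Refine {B,C,D,G,Q,R,W} on symbol a: members go to different blocks, giving {C,R,W} and {B,G,Q} and {D}.
Refine {B,G,Q} on symbol c: members go to different blocks, giving {B,G} and {Q}.
Stable partition: {A,E} | {C,R,W} | {L,O} | {U} | {B,G} | {D} | {Q} — 7 equivalence classes.
O and L lie in the same block of the stable partition, so they are equivalent — no string distinguishes them.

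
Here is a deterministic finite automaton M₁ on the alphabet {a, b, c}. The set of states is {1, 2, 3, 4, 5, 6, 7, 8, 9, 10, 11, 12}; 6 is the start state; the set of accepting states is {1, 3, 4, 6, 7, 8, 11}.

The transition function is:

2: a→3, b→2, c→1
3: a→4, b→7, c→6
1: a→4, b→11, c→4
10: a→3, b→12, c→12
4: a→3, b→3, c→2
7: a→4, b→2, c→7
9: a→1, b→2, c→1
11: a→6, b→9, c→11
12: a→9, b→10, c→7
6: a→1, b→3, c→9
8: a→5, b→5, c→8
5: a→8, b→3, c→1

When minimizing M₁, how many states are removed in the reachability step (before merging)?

4

No path from 6 leads to 5, 8, 10, 12; the other 8 states are all reachable.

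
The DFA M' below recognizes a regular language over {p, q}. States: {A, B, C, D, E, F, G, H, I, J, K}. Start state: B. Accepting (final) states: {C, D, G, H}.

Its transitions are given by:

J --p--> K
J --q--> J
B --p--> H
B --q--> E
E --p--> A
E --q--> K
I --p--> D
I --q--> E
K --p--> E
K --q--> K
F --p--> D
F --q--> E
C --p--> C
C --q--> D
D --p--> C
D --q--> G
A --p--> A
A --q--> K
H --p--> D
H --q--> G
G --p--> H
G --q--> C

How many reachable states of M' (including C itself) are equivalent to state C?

4

States {F,I,J} cannot be reached from the start state, so discard them.
P0 = {C,D,G,H} | {A,B,E,K}.
Split {A,B,E,K} by δ(·,p) → {A,E,K} and {B}.
The partition is now stable with 3 blocks: {C,D,G,H} | {A,E,K} | {B}.
The equivalence class containing C is {C,D,G,H}, of size 4.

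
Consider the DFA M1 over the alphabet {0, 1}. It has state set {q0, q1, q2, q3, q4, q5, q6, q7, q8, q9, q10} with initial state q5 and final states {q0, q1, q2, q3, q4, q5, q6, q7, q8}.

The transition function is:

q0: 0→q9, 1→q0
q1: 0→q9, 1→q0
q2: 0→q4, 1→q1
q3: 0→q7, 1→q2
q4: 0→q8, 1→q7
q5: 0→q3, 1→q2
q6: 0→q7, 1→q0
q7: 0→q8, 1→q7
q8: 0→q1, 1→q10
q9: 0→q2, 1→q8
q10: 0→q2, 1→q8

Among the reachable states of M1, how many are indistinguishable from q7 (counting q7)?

2

First remove the unreachable states {q6}; 10 states remain.
Initial partition by acceptance: {q0,q1,q2,q3,q4,q5,q7,q8} | {q9,q10}.
Split {q0,q1,q2,q3,q4,q5,q7,q8} by δ(·,0) → {q2,q3,q4,q5,q7,q8} and {q0,q1}.
On input 0, block {q2,q3,q4,q5,q7,q8} splits into {q2,q3,q4,q5,q7} and {q8}.
Refine {q2,q3,q4,q5,q7} on symbol 0: members go to different blocks, giving {q2,q3,q5} and {q4,q7}.
On input 0, block {q2,q3,q5} splits into {q2,q3} and {q5}.
Refine {q2,q3} on symbol 1: members go to different blocks, giving {q2} and {q3}.
The partition is now stable with 7 blocks: {q2} | {q9,q10} | {q0,q1} | {q8} | {q4,q7} | {q5} | {q3}.
State q7 belongs to the block {q4,q7}, which has 2 states.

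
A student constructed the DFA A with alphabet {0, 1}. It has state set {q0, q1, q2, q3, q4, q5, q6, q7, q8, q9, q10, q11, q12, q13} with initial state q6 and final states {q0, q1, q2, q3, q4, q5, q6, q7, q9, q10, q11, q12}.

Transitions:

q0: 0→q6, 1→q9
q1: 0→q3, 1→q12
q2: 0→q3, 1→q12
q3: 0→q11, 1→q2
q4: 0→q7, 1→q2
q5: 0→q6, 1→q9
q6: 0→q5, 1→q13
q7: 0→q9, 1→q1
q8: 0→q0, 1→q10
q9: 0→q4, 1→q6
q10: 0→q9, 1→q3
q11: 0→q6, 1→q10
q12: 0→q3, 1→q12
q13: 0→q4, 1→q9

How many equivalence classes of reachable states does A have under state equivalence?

Reachable states from the start: {q1,q2,q3,q4,q5,q6,q7,q9,q10,q11,q12,q13}. Unreachable: {q0,q8} — drop them.
P0 = {q1,q2,q3,q4,q5,q6,q7,q9,q10,q11,q12} | {q13}.
Split {q1,q2,q3,q4,q5,q6,q7,q9,q10,q11,q12} by δ(·,1) → {q1,q2,q3,q4,q5,q7,q9,q10,q11,q12} and {q6}.
Split {q1,q2,q3,q4,q5,q7,q9,q10,q11,q12} by δ(·,0) → {q1,q2,q3,q4,q7,q9,q10,q12} and {q5,q11}.
Refine {q1,q2,q3,q4,q7,q9,q10,q12} on symbol 0: members go to different blocks, giving {q1,q2,q4,q7,q9,q10,q12} and {q3}.
Refine {q1,q2,q4,q7,q9,q10,q12} on symbol 0: members go to different blocks, giving {q4,q7,q9,q10} and {q1,q2,q12}.
Refine {q4,q7,q9,q10} on symbol 1: members go to different blocks, giving {q4,q7} and {q9} and {q10}.
Split {q4,q7} by δ(·,0) → {q4} and {q7}.
Split {q5,q11} by δ(·,1) → {q5} and {q11}.
The partition is now stable with 10 blocks: {q4} | {q13} | {q6} | {q5} | {q3} | {q1,q2,q12} | {q9} | {q10} | {q7} | {q11}.

10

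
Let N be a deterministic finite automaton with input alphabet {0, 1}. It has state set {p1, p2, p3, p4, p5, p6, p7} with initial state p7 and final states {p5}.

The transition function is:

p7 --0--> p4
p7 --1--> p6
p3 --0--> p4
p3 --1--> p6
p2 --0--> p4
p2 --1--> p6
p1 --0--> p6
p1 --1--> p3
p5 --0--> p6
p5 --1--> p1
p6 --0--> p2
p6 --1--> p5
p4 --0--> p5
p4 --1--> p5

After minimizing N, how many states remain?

Start with accepting vs non-accepting: {p5} | {p1,p2,p3,p4,p6,p7}.
On input 0, block {p1,p2,p3,p4,p6,p7} splits into {p1,p2,p3,p6,p7} and {p4}.
Refine {p1,p2,p3,p6,p7} on symbol 0: members go to different blocks, giving {p2,p3,p7} and {p1,p6}.
Refine {p1,p6} on symbol 0: members go to different blocks, giving {p1} and {p6}.
The partition is now stable with 5 blocks: {p5} | {p2,p3,p7} | {p4} | {p1} | {p6}.

5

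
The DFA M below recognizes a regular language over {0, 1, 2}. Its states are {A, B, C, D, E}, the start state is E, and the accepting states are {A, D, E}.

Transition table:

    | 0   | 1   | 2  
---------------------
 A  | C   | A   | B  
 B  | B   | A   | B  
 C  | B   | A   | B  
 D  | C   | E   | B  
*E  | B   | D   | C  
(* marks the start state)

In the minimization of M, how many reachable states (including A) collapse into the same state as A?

3

All states are reachable from the start state.
P0 = {A,D,E} | {B,C}.
No further refinement is possible. Final partition (2 blocks): {A,D,E} | {B,C}.
State A belongs to the block {A,D,E}, which has 3 states.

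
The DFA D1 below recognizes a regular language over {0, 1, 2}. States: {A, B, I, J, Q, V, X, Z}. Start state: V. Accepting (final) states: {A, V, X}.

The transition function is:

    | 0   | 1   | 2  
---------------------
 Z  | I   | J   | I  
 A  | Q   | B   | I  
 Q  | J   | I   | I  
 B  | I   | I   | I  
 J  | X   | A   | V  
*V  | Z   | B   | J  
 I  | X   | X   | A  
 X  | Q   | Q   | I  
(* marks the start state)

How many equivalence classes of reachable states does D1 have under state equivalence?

All states are reachable from the start state.
Start with accepting vs non-accepting: {A,V,X} | {B,I,J,Q,Z}.
Split {B,I,J,Q,Z} by δ(·,0) → {B,Q,Z} and {I,J}.
The partition is now stable with 3 blocks: {A,V,X} | {B,Q,Z} | {I,J}.

3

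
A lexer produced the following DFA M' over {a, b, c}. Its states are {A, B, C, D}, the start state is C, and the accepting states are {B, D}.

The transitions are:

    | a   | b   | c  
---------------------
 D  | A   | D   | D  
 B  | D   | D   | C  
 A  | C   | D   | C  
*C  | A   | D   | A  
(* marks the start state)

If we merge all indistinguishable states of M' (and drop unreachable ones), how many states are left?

First remove the unreachable states {B}; 3 states remain.
Initial partition by acceptance: {D} | {A,C}.
Stable partition: {D} | {A,C} — 2 equivalence classes.

2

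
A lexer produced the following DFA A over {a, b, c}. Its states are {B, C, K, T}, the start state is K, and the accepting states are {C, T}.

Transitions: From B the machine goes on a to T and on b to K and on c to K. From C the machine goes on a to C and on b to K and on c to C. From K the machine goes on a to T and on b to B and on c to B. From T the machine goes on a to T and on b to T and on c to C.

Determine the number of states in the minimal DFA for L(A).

Start with accepting vs non-accepting: {C,T} | {B,K}.
Split {C,T} by δ(·,b) → {C} and {T}.
Stable partition: {C} | {B,K} | {T} — 3 equivalence classes.

3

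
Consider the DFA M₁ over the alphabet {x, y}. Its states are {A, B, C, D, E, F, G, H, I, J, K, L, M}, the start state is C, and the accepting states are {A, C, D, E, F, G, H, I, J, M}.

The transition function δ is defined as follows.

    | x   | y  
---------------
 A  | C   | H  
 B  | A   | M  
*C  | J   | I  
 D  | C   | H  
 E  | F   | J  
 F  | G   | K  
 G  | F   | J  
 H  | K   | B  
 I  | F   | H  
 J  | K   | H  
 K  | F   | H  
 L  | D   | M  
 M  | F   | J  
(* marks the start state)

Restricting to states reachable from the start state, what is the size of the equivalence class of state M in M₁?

2

Reachable states from the start: {A,B,C,F,G,H,I,J,K,M}. Unreachable: {D,E,L} — drop them.
Start with accepting vs non-accepting: {A,C,F,G,H,I,J,M} | {B,K}.
On input x, block {A,C,F,G,H,I,J,M} splits into {A,C,F,G,I,M} and {H,J}.
On input x, block {A,C,F,G,I,M} splits into {A,F,G,I,M} and {C}.
On input x, block {A,F,G,I,M} splits into {F,G,I,M} and {A}.
Split {F,G,I,M} by δ(·,y) → {G,I,M} and {F}.
Refine {B,K} on symbol x: members go to different blocks, giving {B} and {K}.
Split {H,J} by δ(·,y) → {H} and {J}.
Split {G,I,M} by δ(·,y) → {G,M} and {I}.
Stable partition: {G,M} | {B} | {H} | {C} | {A} | {F} | {K} | {J} | {I} — 9 equivalence classes.
State M belongs to the block {G,M}, which has 2 states.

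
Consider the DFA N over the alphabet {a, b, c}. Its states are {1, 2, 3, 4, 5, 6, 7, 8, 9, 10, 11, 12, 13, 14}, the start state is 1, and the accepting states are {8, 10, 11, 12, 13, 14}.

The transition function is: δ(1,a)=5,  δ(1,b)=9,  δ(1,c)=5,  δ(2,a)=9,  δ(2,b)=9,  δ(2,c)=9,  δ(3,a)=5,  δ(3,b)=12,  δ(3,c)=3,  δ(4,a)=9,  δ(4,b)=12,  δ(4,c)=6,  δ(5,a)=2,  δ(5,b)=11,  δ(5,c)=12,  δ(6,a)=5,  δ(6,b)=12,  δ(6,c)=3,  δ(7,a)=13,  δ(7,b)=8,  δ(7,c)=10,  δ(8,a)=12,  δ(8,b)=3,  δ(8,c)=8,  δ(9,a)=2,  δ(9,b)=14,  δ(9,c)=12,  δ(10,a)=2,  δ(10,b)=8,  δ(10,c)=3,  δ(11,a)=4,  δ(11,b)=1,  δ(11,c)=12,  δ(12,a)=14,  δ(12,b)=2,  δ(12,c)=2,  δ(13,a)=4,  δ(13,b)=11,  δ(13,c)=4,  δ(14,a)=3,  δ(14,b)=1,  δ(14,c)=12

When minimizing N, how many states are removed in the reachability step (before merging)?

BFS from 1 reaches {1, 2, 3, 4, 5, 6, 9, 11, 12, 14}; the 4 state(s) 7, 8, 10, 13 are never visited.

4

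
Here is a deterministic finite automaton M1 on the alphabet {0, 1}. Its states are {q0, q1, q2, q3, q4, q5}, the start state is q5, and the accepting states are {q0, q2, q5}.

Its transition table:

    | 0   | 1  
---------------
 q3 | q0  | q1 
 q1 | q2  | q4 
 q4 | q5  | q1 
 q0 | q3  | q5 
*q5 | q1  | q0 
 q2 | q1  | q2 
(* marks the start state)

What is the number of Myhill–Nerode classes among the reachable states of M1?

P0 = {q0,q2,q5} | {q1,q3,q4}.
Stable partition: {q0,q2,q5} | {q1,q3,q4} — 2 equivalence classes.

2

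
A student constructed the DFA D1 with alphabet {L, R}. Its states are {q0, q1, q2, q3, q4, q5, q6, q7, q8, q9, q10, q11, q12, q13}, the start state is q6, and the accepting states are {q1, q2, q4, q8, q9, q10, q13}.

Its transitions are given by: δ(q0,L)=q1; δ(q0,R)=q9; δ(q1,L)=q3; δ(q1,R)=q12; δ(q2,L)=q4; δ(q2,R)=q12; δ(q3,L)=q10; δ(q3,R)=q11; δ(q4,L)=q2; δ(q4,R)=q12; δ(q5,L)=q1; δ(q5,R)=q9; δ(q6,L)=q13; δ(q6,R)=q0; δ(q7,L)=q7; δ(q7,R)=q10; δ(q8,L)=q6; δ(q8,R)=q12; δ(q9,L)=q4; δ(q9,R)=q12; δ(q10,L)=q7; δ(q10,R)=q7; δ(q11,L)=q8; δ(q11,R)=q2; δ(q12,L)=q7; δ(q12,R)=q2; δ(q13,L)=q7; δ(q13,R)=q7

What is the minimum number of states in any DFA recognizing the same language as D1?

Reachable states from the start: {q0,q1,q2,q3,q4,q6,q7,q8,q9,q10,q11,q12,q13}. Unreachable: {q5} — drop them.
Start with accepting vs non-accepting: {q1,q2,q4,q8,q9,q10,q13} | {q0,q3,q6,q7,q11,q12}.
Split {q1,q2,q4,q8,q9,q10,q13} by δ(·,L) → {q1,q8,q10,q13} and {q2,q4,q9}.
Refine {q0,q3,q6,q7,q11,q12} on symbol L: members go to different blocks, giving {q0,q3,q6,q11} and {q7,q12}.
On input L, block {q1,q8,q10,q13} splits into {q1,q8} and {q10,q13}.
Refine {q0,q3,q6,q11} on symbol L: members go to different blocks, giving {q0,q11} and {q3,q6}.
Split {q7,q12} by δ(·,R) → {q7} and {q12}.
No further refinement is possible. Final partition (7 blocks): {q1,q8} | {q0,q11} | {q2,q4,q9} | {q7} | {q10,q13} | {q3,q6} | {q12}.

7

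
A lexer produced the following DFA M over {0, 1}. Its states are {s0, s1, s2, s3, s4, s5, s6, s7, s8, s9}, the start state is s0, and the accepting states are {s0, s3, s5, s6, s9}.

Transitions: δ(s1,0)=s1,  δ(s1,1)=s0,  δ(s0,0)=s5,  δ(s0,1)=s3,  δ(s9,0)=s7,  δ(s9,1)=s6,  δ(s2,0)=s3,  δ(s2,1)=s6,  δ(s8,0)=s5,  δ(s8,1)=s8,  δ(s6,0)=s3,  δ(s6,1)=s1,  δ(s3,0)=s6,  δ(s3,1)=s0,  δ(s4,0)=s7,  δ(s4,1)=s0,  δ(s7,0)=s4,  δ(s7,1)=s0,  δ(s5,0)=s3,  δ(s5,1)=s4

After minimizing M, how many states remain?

3

States {s2,s8,s9} cannot be reached from the start state, so discard them.
Initial partition by acceptance: {s0,s3,s5,s6} | {s1,s4,s7}.
On input 1, block {s0,s3,s5,s6} splits into {s0,s3} and {s5,s6}.
No further refinement is possible. Final partition (3 blocks): {s0,s3} | {s1,s4,s7} | {s5,s6}.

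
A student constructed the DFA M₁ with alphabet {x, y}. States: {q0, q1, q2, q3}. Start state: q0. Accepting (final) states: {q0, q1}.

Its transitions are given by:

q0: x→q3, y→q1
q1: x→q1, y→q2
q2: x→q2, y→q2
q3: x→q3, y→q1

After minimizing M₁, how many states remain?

4

All states are reachable from the start state.
Initial partition by acceptance: {q0,q1} | {q2,q3}.
Split {q0,q1} by δ(·,x) → {q0} and {q1}.
Refine {q2,q3} on symbol y: members go to different blocks, giving {q2} and {q3}.
Stable partition: {q0} | {q2} | {q1} | {q3} — 4 equivalence classes.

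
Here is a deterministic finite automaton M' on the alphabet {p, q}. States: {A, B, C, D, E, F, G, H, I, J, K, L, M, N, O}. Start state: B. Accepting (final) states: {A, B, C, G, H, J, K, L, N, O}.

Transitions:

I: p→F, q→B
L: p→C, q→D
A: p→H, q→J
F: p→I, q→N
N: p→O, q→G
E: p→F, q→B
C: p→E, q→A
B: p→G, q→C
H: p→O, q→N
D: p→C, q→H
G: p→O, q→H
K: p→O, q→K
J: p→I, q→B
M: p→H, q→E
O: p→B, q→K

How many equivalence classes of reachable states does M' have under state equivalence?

6

States {D,L,M} cannot be reached from the start state, so discard them.
Initial partition by acceptance: {A,B,C,G,H,J,K,N,O} | {E,F,I}.
On input p, block {A,B,C,G,H,J,K,N,O} splits into {A,B,G,H,K,N,O} and {C,J}.
Split {A,B,G,H,K,N,O} by δ(·,q) → {G,H,K,N,O} and {A,B}.
On input p, block {G,H,K,N,O} splits into {G,H,K,N} and {O}.
Split {E,F,I} by δ(·,q) → {E,I} and {F}.
The partition is now stable with 6 blocks: {G,H,K,N} | {E,I} | {C,J} | {A,B} | {O} | {F}.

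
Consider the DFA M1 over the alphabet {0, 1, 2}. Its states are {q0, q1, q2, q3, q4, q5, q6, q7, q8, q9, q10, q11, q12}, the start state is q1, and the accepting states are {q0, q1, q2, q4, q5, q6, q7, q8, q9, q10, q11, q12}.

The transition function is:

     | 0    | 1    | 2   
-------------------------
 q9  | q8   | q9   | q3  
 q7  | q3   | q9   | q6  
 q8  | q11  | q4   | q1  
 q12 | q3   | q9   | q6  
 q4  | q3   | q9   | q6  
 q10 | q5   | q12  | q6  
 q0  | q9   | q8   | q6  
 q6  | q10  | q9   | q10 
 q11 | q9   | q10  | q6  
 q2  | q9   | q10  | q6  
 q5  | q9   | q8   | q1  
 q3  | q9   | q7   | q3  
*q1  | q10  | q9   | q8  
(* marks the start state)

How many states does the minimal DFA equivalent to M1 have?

6

States {q0,q2} cannot be reached from the start state, so discard them.
P0 = {q1,q4,q5,q6,q7,q8,q9,q10,q11,q12} | {q3}.
Refine {q1,q4,q5,q6,q7,q8,q9,q10,q11,q12} on symbol 0: members go to different blocks, giving {q1,q5,q6,q8,q9,q10,q11} and {q4,q7,q12}.
On input 1, block {q1,q5,q6,q8,q9,q10,q11} splits into {q1,q5,q6,q9,q11} and {q8,q10}.
Split {q1,q5,q6,q9,q11} by δ(·,0) → {q1,q6,q9} and {q5,q11}.
Split {q1,q6,q9} by δ(·,2) → {q1,q6} and {q9}.
No further refinement is possible. Final partition (6 blocks): {q1,q6} | {q3} | {q4,q7,q12} | {q8,q10} | {q5,q11} | {q9}.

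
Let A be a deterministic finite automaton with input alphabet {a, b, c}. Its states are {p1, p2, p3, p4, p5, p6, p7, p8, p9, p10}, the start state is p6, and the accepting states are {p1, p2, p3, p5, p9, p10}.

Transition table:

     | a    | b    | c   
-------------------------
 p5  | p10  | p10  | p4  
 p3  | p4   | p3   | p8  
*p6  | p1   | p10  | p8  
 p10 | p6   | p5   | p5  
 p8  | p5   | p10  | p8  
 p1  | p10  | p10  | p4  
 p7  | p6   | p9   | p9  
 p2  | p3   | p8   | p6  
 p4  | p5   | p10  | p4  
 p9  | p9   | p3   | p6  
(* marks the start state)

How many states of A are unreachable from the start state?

4

Starting at p6 and following transitions, the reachable set is {p1, p4, p5, p6, p8, p10}. That leaves p2, p3, p7, p9 unreachable — 4 in total.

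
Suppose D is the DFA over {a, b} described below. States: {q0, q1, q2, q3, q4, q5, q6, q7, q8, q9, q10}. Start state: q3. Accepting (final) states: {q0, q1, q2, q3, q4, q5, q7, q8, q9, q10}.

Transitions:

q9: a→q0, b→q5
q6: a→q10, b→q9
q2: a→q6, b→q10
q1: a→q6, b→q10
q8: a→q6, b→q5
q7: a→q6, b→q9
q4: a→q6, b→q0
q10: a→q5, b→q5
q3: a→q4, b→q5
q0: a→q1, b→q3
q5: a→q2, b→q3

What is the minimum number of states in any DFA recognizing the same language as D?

Reachable states from the start: {q0,q1,q2,q3,q4,q5,q6,q9,q10}. Unreachable: {q7,q8} — drop them.
P0 = {q0,q1,q2,q3,q4,q5,q9,q10} | {q6}.
On input a, block {q0,q1,q2,q3,q4,q5,q9,q10} splits into {q0,q3,q5,q9,q10} and {q1,q2,q4}.
Refine {q0,q3,q5,q9,q10} on symbol a: members go to different blocks, giving {q0,q3,q5} and {q9,q10}.
On input b, block {q1,q2,q4} splits into {q1,q2} and {q4}.
Refine {q0,q3,q5} on symbol a: members go to different blocks, giving {q0,q5} and {q3}.
The partition is now stable with 6 blocks: {q0,q5} | {q6} | {q1,q2} | {q9,q10} | {q4} | {q3}.

6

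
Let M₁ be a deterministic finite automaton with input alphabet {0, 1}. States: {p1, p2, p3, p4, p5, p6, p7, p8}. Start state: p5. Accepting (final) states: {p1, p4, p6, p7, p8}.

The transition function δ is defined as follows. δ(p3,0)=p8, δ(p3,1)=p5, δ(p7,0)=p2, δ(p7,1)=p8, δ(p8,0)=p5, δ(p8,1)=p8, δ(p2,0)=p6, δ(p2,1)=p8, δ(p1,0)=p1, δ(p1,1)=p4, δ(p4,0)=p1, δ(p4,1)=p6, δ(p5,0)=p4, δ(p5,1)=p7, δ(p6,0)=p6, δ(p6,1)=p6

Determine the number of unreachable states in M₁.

BFS from p5 reaches {p1, p2, p4, p5, p6, p7, p8}; the 1 state(s) p3 are never visited.

1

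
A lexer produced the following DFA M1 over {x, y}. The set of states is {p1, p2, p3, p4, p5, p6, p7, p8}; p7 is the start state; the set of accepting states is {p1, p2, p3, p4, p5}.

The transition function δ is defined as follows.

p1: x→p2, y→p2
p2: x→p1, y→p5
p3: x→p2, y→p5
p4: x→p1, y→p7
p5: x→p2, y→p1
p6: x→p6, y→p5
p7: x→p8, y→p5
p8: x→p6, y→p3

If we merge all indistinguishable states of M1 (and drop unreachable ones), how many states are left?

First remove the unreachable states {p4}; 7 states remain.
Initial partition by acceptance: {p1,p2,p3,p5} | {p6,p7,p8}.
No further refinement is possible. Final partition (2 blocks): {p1,p2,p3,p5} | {p6,p7,p8}.

2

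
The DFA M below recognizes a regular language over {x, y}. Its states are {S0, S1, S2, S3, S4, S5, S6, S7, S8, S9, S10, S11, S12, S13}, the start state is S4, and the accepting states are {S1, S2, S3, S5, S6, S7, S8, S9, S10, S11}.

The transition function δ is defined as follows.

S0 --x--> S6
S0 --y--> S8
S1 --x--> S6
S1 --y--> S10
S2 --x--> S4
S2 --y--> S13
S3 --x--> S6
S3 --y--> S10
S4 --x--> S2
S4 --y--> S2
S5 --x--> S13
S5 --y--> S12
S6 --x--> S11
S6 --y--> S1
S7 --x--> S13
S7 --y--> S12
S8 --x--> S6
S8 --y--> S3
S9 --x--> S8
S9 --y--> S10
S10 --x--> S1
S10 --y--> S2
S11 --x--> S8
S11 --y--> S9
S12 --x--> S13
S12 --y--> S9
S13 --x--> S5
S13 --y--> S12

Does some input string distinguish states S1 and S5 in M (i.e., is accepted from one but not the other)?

States {S0,S7} cannot be reached from the start state, so discard them.
Start with accepting vs non-accepting: {S1,S2,S3,S5,S6,S8,S9,S10,S11} | {S4,S12,S13}.
Split {S1,S2,S3,S5,S6,S8,S9,S10,S11} by δ(·,x) → {S1,S3,S6,S8,S9,S10,S11} and {S2,S5}.
Refine {S1,S3,S6,S8,S9,S10,S11} on symbol y: members go to different blocks, giving {S1,S3,S6,S8,S9,S11} and {S10}.
Split {S1,S3,S6,S8,S9,S11} by δ(·,y) → {S1,S3,S9} and {S6,S8,S11}.
Split {S4,S12,S13} by δ(·,x) → {S4,S13} and {S12}.
Split {S4,S13} by δ(·,y) → {S4} and {S13}.
Split {S2,S5} by δ(·,x) → {S2} and {S5}.
The partition is now stable with 8 blocks: {S1,S3,S9} | {S4} | {S2} | {S10} | {S6,S8,S11} | {S12} | {S13} | {S5}.
S1 and S5 end up in different blocks, so they are distinguishable. For instance, the string 'x' is accepted from only S1.

Yes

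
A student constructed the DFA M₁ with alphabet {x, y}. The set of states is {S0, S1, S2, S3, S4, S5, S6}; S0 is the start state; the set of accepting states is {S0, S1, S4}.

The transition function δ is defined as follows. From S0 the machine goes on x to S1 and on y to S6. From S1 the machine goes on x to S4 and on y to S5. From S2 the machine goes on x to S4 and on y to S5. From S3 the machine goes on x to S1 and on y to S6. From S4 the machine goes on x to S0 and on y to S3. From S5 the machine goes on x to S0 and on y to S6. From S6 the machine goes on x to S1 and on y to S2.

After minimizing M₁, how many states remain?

2

Initial partition by acceptance: {S0,S1,S4} | {S2,S3,S5,S6}.
The partition is now stable with 2 blocks: {S0,S1,S4} | {S2,S3,S5,S6}.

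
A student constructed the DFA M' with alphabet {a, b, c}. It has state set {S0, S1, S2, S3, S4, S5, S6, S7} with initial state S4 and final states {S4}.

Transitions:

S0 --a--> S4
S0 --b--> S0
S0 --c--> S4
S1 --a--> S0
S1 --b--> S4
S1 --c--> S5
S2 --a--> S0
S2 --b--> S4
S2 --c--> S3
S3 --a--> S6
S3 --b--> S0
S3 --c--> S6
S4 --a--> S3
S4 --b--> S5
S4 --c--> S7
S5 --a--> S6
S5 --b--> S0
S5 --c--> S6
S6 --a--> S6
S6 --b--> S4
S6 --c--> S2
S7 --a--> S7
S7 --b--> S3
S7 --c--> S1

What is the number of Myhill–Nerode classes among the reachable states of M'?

6

P0 = {S4} | {S0,S1,S2,S3,S5,S6,S7}.
On input a, block {S0,S1,S2,S3,S5,S6,S7} splits into {S1,S2,S3,S5,S6,S7} and {S0}.
Refine {S1,S2,S3,S5,S6,S7} on symbol a: members go to different blocks, giving {S3,S5,S6,S7} and {S1,S2}.
On input b, block {S3,S5,S6,S7} splits into {S3,S5} and {S6} and {S7}.
No further refinement is possible. Final partition (6 blocks): {S4} | {S3,S5} | {S0} | {S1,S2} | {S6} | {S7}.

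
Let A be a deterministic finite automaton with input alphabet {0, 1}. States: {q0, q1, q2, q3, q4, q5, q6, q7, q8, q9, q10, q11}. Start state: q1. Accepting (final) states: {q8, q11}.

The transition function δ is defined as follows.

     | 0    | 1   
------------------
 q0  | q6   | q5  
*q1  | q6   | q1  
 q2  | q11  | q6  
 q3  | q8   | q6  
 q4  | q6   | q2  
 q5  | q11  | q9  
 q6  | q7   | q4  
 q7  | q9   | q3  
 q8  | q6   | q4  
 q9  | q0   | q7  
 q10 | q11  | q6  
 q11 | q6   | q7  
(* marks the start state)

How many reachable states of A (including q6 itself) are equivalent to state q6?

Reachable states from the start: {q0,q1,q2,q3,q4,q5,q6,q7,q8,q9,q11}. Unreachable: {q10} — drop them.
P0 = {q8,q11} | {q0,q1,q2,q3,q4,q5,q6,q7,q9}.
Refine {q0,q1,q2,q3,q4,q5,q6,q7,q9} on symbol 0: members go to different blocks, giving {q0,q1,q4,q6,q7,q9} and {q2,q3,q5}.
Refine {q0,q1,q4,q6,q7,q9} on symbol 1: members go to different blocks, giving {q0,q4,q7} and {q1,q6,q9}.
On input 0, block {q1,q6,q9} splits into {q6,q9} and {q1}.
The partition is now stable with 5 blocks: {q8,q11} | {q0,q4,q7} | {q2,q3,q5} | {q6,q9} | {q1}.
The equivalence class containing q6 is {q6,q9}, of size 2.

2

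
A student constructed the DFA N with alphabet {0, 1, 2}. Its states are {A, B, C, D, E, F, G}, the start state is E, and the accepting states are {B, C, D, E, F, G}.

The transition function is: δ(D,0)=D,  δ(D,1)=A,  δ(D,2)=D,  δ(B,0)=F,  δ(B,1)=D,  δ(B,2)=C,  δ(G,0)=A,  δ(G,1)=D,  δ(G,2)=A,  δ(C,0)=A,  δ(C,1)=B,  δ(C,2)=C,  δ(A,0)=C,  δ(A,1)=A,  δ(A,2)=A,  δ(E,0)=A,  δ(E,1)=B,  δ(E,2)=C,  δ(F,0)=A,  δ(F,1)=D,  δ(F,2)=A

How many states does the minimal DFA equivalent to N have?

Reachable states from the start: {A,B,C,D,E,F}. Unreachable: {G} — drop them.
P0 = {B,C,D,E,F} | {A}.
On input 0, block {B,C,D,E,F} splits into {C,E,F} and {B,D}.
Refine {C,E,F} on symbol 2: members go to different blocks, giving {C,E} and {F}.
On input 0, block {B,D} splits into {B} and {D}.
No further refinement is possible. Final partition (5 blocks): {C,E} | {A} | {B} | {F} | {D}.

5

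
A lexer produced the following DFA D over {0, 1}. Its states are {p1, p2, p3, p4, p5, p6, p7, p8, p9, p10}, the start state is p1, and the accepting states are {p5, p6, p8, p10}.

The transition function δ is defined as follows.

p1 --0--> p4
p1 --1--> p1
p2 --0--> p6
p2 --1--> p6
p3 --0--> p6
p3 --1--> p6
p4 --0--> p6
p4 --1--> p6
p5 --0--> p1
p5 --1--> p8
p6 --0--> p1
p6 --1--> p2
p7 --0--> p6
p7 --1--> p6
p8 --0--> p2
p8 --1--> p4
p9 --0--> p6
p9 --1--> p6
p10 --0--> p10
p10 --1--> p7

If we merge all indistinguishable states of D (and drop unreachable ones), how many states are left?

3

First remove the unreachable states {p3,p5,p7,p8,p9,p10}; 4 states remain.
P0 = {p6} | {p1,p2,p4}.
On input 0, block {p1,p2,p4} splits into {p2,p4} and {p1}.
The partition is now stable with 3 blocks: {p6} | {p2,p4} | {p1}.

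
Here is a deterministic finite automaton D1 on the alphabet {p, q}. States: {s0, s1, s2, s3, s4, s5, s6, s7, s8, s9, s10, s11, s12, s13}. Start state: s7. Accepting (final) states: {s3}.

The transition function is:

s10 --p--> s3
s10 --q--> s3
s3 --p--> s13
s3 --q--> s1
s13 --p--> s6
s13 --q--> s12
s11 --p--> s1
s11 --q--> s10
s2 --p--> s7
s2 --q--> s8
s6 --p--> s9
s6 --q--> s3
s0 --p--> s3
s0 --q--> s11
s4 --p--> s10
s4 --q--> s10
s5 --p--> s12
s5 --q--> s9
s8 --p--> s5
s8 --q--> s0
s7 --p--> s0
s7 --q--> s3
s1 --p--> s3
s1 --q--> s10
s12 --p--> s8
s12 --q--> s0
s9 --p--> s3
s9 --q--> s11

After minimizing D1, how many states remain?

8

States {s2,s4} cannot be reached from the start state, so discard them.
P0 = {s3} | {s0,s1,s5,s6,s7,s8,s9,s10,s11,s12,s13}.
Refine {s0,s1,s5,s6,s7,s8,s9,s10,s11,s12,s13} on symbol p: members go to different blocks, giving {s5,s6,s7,s8,s11,s12,s13} and {s0,s1,s9,s10}.
Split {s5,s6,s7,s8,s11,s12,s13} by δ(·,p) → {s5,s8,s12,s13} and {s6,s7,s11}.
Split {s5,s8,s12,s13} by δ(·,p) → {s5,s8,s12} and {s13}.
Refine {s0,s1,s9,s10} on symbol q: members go to different blocks, giving {s0,s9} and {s1} and {s10}.
On input p, block {s6,s7,s11} splits into {s6,s7} and {s11}.
Stable partition: {s3} | {s5,s8,s12} | {s0,s9} | {s6,s7} | {s13} | {s1} | {s10} | {s11} — 8 equivalence classes.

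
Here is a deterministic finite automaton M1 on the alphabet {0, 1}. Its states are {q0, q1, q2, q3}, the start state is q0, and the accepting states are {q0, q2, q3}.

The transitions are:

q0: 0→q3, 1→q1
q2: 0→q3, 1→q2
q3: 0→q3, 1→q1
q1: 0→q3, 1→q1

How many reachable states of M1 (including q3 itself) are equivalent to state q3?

First remove the unreachable states {q2}; 3 states remain.
Initial partition by acceptance: {q0,q3} | {q1}.
No further refinement is possible. Final partition (2 blocks): {q0,q3} | {q1}.
The equivalence class containing q3 is {q0,q3}, of size 2.

2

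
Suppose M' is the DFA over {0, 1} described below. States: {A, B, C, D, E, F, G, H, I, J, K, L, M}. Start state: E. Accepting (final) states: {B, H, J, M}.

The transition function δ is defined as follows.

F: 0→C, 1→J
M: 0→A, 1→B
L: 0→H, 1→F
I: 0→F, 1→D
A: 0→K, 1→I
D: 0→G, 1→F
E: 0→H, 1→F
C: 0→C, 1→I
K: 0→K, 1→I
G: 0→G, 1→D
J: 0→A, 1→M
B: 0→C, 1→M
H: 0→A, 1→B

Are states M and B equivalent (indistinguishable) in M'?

Yes

States {L} cannot be reached from the start state, so discard them.
P0 = {B,H,J,M} | {A,C,D,E,F,G,I,K}.
Split {A,C,D,E,F,G,I,K} by δ(·,0) → {A,C,D,F,G,I,K} and {E}.
Split {A,C,D,F,G,I,K} by δ(·,1) → {A,C,D,G,I,K} and {F}.
On input 0, block {A,C,D,G,I,K} splits into {A,C,D,G,K} and {I}.
Refine {A,C,D,G,K} on symbol 1: members go to different blocks, giving {A,C,K} and {D} and {G}.
The partition is now stable with 7 blocks: {B,H,J,M} | {A,C,K} | {E} | {F} | {I} | {D} | {G}.
M and B lie in the same block of the stable partition, so they are equivalent — no string distinguishes them.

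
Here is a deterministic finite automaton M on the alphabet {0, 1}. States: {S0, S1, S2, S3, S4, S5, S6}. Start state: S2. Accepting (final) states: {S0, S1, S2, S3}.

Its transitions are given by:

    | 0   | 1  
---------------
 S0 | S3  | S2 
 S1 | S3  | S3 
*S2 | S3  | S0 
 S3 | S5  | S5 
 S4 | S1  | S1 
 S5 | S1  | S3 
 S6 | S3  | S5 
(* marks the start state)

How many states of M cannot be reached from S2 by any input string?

2

Starting at S2 and following transitions, the reachable set is {S0, S1, S2, S3, S5}. That leaves S4, S6 unreachable — 2 in total.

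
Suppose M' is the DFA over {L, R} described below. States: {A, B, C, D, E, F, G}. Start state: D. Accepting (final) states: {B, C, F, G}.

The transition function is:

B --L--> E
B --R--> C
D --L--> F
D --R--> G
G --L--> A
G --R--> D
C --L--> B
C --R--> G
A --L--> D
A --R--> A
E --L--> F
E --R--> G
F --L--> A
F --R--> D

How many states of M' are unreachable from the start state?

No path from D leads to B, C, E; the other 4 states are all reachable.

3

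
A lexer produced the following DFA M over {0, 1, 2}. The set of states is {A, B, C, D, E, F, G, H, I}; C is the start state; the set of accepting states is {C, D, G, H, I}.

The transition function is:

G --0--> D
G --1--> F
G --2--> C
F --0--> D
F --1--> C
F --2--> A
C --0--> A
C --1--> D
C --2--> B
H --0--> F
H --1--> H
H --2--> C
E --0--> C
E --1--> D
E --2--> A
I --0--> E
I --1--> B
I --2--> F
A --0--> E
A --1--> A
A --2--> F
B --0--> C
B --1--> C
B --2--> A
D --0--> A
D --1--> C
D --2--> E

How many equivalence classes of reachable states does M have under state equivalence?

3

Reachable states from the start: {A,B,C,D,E,F}. Unreachable: {G,H,I} — drop them.
P0 = {C,D} | {A,B,E,F}.
On input 0, block {A,B,E,F} splits into {B,E,F} and {A}.
The partition is now stable with 3 blocks: {C,D} | {B,E,F} | {A}.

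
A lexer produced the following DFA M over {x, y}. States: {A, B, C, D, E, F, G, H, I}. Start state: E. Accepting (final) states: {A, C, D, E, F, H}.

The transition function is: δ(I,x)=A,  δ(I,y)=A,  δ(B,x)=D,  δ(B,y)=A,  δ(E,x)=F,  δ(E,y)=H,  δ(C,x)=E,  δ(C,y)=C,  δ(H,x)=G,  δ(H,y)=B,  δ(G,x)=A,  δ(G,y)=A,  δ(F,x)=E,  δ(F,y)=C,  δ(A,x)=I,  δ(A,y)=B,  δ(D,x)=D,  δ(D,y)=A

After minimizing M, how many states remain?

6

All states are reachable from the start state.
Initial partition by acceptance: {A,C,D,E,F,H} | {B,G,I}.
Split {A,C,D,E,F,H} by δ(·,x) → {C,D,E,F} and {A,H}.
On input y, block {C,D,E,F} splits into {C,F} and {D,E}.
On input x, block {B,G,I} splits into {G,I} and {B}.
Refine {D,E} on symbol x: members go to different blocks, giving {D} and {E}.
Stable partition: {C,F} | {G,I} | {A,H} | {D} | {B} | {E} — 6 equivalence classes.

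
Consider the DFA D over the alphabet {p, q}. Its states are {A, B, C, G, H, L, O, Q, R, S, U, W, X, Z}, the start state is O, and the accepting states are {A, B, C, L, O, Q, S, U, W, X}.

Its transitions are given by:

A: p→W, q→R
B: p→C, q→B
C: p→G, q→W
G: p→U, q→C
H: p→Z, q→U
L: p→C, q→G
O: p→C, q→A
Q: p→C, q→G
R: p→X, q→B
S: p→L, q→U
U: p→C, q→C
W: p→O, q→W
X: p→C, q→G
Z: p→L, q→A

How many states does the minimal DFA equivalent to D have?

First remove the unreachable states {H,L,Q,S,Z}; 9 states remain.
Initial partition by acceptance: {A,B,C,O,U,W,X} | {G,R}.
Refine {A,B,C,O,U,W,X} on symbol p: members go to different blocks, giving {A,B,O,U,W,X} and {C}.
Refine {A,B,O,U,W,X} on symbol p: members go to different blocks, giving {B,O,U,X} and {A,W}.
On input q, block {B,O,U,X} splits into {O} and {X} and {U} and {B}.
On input p, block {G,R} splits into {G} and {R}.
Split {A,W} by δ(·,p) → {W} and {A}.
The partition is now stable with 9 blocks: {O} | {G} | {C} | {W} | {X} | {U} | {B} | {R} | {A}.

9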